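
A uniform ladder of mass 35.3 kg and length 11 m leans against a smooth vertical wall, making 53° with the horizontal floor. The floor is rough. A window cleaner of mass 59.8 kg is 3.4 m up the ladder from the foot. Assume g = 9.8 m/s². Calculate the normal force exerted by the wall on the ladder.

Torques about the foot: N_wall · 11 sin 53° = 35.3×9.8×5.5 cos 53° + 59.8×9.8×3.4 cos 53° → N_wall = 266.84 N.

N_wall ≈ 267 N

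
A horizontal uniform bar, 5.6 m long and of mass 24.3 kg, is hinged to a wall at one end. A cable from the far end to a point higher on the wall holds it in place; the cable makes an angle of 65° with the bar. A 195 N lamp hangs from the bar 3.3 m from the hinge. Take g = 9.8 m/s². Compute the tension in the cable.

T ≈ 258 N

Take torques about the hinge: T sin 65° · 5.6 = 24.3×9.8×2.8 + 195×3.3 = 1310.3 N·m.
So T = 1310.3 / (0.9063 × 5.6) = 258.17 N.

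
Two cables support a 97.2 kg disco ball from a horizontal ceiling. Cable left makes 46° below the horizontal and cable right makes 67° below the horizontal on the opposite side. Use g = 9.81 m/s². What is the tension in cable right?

T_right ≈ 720 N

Weight W = 97.2 × 9.81 = 953.5 N acts straight down.
Horizontal: T_left cos 46° = T_right cos 67°  →  T_left = 0.5625 T_right.
Vertical: T_left sin 46° + T_right sin 67° = 953.5.
Substituting the horizontal relation into the vertical equation gives 1.325 T_right = 953.5, so T_right = 719.6 N.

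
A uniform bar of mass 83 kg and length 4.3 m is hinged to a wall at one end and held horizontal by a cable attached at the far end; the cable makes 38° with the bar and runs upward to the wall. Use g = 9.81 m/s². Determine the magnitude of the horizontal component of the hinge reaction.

Take torques about the hinge: T sin 38° · 4.3 = 83×9.81×2.15 = 1750.6 N·m.
So T = 1750.6 / (0.6157 × 4.3) = 661.26 N.
ΣF_x = 0: H_x = T cos 38° = 521.08 N.

H_x ≈ 521 N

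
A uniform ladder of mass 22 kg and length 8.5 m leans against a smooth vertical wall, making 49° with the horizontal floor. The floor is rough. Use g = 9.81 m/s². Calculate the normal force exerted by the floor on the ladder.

ΣF_y = 0: N_floor = 22×9.81 = 215.82 N.

N_floor ≈ 216 N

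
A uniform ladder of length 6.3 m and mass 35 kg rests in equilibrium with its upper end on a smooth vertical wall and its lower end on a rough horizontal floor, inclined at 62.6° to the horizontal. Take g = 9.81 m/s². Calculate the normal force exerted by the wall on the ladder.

N_wall ≈ 89 N

Torques about the foot: N_wall · 6.3 sin 62.6° = 35×9.81×3.15 cos 62.6° → N_wall = 88.988 N.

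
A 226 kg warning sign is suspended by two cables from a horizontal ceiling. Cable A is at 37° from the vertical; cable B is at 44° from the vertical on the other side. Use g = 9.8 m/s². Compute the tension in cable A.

T_A ≈ 1560 N

Angles from the horizontal: cable A is 90° − 37° = 53°, cable B is 90° − 44° = 46°.
Weight W = 226 × 9.8 = 2215 N acts straight down.
Horizontal: T_A cos 53° = T_B cos 46°  →  T_B = 0.8663 T_A.
Vertical: T_A sin 53° + T_B sin 46° = 2215.
Substituting the horizontal relation into the vertical equation gives 1.422 T_A = 2215, so T_A = 1558 N.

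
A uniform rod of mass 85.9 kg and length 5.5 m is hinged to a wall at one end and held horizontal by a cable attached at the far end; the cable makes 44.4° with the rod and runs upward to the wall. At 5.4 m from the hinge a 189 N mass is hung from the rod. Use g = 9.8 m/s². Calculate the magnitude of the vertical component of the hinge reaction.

|H_y| ≈ 424 N

Take torques about the hinge: T sin 44.4° · 5.5 = 85.9×9.8×2.75 + 189×5.4 = 3335.6 N·m.
So T = 3335.6 / (0.6997 × 5.5) = 866.81 N.
ΣF_y = 0: H_y = (85.9×9.8 + 189) − T sin 44.4° = 1030.8 − 606.47 = 424.35 N.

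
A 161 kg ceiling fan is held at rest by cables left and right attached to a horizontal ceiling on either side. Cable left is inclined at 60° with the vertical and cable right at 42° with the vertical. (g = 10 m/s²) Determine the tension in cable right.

T_right ≈ 1430 N

Angles from the horizontal: cable left is 90° − 60° = 30°, cable right is 90° − 42° = 48°.
Weight W = 161 × 10 = 1610 N acts straight down.
Horizontal: T_left cos 30° = T_right cos 48°  →  T_left = 0.7726 T_right.
Vertical: T_left sin 30° + T_right sin 48° = 1610.
Substituting the horizontal relation into the vertical equation gives 1.129 T_right = 1610, so T_right = 1425 N.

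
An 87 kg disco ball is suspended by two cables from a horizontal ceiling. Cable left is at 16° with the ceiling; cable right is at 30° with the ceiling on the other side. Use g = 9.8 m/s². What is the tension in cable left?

Weight W = 87 × 9.8 = 852.6 N acts straight down.
Horizontal: T_left cos 16° = T_right cos 30°  →  T_right = 1.11 T_left.
Vertical: T_left sin 16° + T_right sin 30° = 852.6.
Substituting the horizontal relation into the vertical equation gives 0.8306 T_left = 852.6, so T_left = 1026 N.

T_left ≈ 1030 N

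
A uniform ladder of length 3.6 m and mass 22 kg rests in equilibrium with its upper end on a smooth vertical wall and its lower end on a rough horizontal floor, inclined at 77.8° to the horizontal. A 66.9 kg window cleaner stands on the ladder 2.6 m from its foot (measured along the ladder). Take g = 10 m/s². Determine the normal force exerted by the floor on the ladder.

ΣF_y = 0: N_floor = 22×10 + 66.9×10 = 889 N.

N_floor ≈ 889 N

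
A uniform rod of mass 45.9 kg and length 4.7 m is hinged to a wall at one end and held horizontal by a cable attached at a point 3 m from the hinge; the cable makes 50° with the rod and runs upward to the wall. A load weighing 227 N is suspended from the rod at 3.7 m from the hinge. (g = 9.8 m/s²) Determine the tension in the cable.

Take torques about the hinge: T sin 50° · 3 = 45.9×9.8×2.35 + 227×3.7 = 1897 N·m.
So T = 1897 / (0.7660 × 3) = 825.44 N.

T ≈ 825 N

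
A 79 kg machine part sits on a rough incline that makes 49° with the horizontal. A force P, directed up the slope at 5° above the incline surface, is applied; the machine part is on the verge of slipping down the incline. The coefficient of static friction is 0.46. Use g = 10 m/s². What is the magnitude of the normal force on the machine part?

On the verge of sliding down the incline, friction equals μN and acts up the slope.
Perpendicular: N + P sin 5° = W cos 49° = 518.3 N.
Along incline: P cos 5° + μN = W sin 49° with W sin 49° = 596.2 N.
Solving the pair for P and N: P = 374.2 N, N = 485.7 N (and f = μN = 223.4 N).

N ≈ 486 N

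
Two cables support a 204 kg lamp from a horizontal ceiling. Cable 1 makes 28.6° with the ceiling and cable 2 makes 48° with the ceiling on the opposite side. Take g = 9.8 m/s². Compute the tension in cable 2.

T_2 ≈ 1800 N

Weight W = 204 × 9.8 = 1999 N acts straight down.
Horizontal: T_1 cos 28.6° = T_2 cos 48°  →  T_1 = 0.7621 T_2.
Vertical: T_1 sin 28.6° + T_2 sin 48° = 1999.
Substituting the horizontal relation into the vertical equation gives 1.108 T_2 = 1999, so T_2 = 1804 N.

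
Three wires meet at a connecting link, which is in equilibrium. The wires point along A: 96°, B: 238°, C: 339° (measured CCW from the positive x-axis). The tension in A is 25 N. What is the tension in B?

T_B ≈ 22.7 N

Resolve: ΣF_x = 25 cos 96° + T_B cos 238° + T_C cos 339° = 0.
        ΣF_y = 25 sin 96° + T_B sin 238° + T_C sin 339° = 0.
The known terms sum to (-2.613, 24.86) N, so -0.5299 T_B + 0.9336 T_C = 2.613 and -0.8480 T_B − 0.3584 T_C = -24.86.
Solving simultaneously: T_B = 22.69 N, T_C = 15.68 N.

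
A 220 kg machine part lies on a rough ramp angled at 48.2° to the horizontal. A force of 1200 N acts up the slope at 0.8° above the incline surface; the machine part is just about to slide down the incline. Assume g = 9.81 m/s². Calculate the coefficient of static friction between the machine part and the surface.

On the verge of sliding down the incline, friction is at its maximum μN and acts up the slope.
Perpendicular to incline: N = W cos 48.2° − P sin 0.8° = 1439 − 16.75 = 1422 N.
Along incline: P cos 0.8° + μN = W sin 48.2° → μ = (W sin 48.2° − P cos 0.8°) / N = 0.2877.

μ ≈ 0.288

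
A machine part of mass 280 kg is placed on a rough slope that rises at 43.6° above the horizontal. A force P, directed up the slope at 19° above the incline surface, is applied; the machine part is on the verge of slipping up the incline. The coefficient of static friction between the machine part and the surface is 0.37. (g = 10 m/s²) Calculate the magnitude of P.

P ≈ 2520 N

On the verge of sliding up the incline, friction equals μN and acts down the slope.
Perpendicular: N + P sin 19° = W cos 43.6° = 2028 N.
Along incline: P cos 19° = W sin 43.6° + μN  with W sin 43.6° = 1931 N.
Solving the pair for P and N: P = 2515 N, N = 1209 N (and f = μN = 447.3 N).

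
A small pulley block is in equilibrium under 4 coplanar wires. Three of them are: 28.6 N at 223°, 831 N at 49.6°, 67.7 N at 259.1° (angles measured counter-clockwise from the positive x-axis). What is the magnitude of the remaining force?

F ≈ 744 N

Sum the known components: ΣF_x = 504.9 N, ΣF_y = 546.9 N.
For equilibrium the remaining force must supply (−ΣF_x, −ΣF_y) = (-504.9, -546.9) N.
Magnitude = √((-504.9)² + (-546.9)²) = 744.3 N; direction = atan2(-546.9, -504.9) = 227.3°.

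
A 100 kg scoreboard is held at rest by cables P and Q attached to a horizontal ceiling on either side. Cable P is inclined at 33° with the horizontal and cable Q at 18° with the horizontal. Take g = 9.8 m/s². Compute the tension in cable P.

T_P ≈ 1200 N

Weight W = 100 × 9.8 = 980 N acts straight down.
Horizontal: T_P cos 33° = T_Q cos 18°  →  T_Q = 0.8818 T_P.
Vertical: T_P sin 33° + T_Q sin 18° = 980.
Substituting the horizontal relation into the vertical equation gives 0.8171 T_P = 980, so T_P = 1199 N.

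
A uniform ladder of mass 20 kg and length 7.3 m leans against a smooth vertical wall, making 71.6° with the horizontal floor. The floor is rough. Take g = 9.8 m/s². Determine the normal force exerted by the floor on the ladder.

N_floor ≈ 196 N

ΣF_y = 0: N_floor = 20×9.8 = 196 N.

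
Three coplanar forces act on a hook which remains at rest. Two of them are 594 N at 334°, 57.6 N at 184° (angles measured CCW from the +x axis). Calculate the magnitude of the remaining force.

F ≈ 545 N

Sum the known components: ΣF_x = 476.4 N, ΣF_y = -264.4 N.
For equilibrium the remaining force must supply (−ΣF_x, −ΣF_y) = (-476.4, 264.4) N.
Magnitude = √((-476.4)² + (264.4)²) = 544.9 N; direction = atan2(264.4, -476.4) = 151.0°.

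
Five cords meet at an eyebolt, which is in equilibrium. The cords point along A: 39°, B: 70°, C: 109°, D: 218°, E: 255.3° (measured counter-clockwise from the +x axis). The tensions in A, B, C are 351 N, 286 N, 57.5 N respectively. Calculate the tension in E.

Resolve: ΣF_x = 351 cos 39° + 286 cos 70° + 57.5 cos 109° + T_D cos 218° + T_E cos 255.3° = 0.
        ΣF_y = 351 sin 39° + 286 sin 70° + 57.5 sin 109° + T_D sin 218° + T_E sin 255.3° = 0.
The known terms sum to (351.9, 544) N, so -0.7880 T_D − 0.2538 T_E = -351.9 and -0.6157 T_D − 0.9673 T_E = -544.
Solving simultaneously: T_D = 333.9 N, T_E = 349.9 N.

T_E ≈ 350 N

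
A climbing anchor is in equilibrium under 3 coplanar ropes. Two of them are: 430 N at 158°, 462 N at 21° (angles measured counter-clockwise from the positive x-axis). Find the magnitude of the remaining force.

Sum the known components: ΣF_x = 32.63 N, ΣF_y = 326.6 N.
For equilibrium the remaining force must supply (−ΣF_x, −ΣF_y) = (-32.63, -326.6) N.
Magnitude = √((-32.63)² + (-326.6)²) = 328.3 N; direction = atan2(-326.6, -32.63) = 264.3°.

F ≈ 328 N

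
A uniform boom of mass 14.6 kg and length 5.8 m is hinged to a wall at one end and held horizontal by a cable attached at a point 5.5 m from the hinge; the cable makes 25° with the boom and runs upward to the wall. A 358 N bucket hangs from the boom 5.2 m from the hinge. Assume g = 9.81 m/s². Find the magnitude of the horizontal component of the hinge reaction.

Take torques about the hinge: T sin 25° · 5.5 = 14.6×9.81×2.9 + 358×5.2 = 2277 N·m.
So T = 2277 / (0.4226 × 5.5) = 979.59 N.
ΣF_x = 0: H_x = T cos 25° = 887.81 N.

H_x ≈ 888 N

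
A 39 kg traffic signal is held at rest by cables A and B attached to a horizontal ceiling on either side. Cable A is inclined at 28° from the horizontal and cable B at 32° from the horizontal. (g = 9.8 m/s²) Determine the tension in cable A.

Weight W = 39 × 9.8 = 382.2 N acts straight down.
Horizontal: T_A cos 28° = T_B cos 32°  →  T_B = 1.041 T_A.
Vertical: T_A sin 28° + T_B sin 32° = 382.2.
Substituting the horizontal relation into the vertical equation gives 1.021 T_A = 382.2, so T_A = 374.3 N.

T_A ≈ 374 N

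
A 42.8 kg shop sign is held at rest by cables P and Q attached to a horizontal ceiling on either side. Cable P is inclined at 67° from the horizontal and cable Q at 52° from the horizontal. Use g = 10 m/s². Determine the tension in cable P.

Weight W = 42.8 × 10 = 428 N acts straight down.
Horizontal: T_P cos 67° = T_Q cos 52°  →  T_Q = 0.6347 T_P.
Vertical: T_P sin 67° + T_Q sin 52° = 428.
Substituting the horizontal relation into the vertical equation gives 1.421 T_P = 428, so T_P = 301.3 N.

T_P ≈ 301 N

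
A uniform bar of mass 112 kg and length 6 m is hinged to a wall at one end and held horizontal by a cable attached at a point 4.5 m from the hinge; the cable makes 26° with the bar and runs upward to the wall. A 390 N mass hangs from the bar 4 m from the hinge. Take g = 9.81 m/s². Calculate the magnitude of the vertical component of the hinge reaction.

|H_y| ≈ 410 N

Take torques about the hinge: T sin 26° · 4.5 = 112×9.81×3 + 390×4 = 4856.2 N·m.
So T = 4856.2 / (0.4384 × 4.5) = 2461.7 N.
ΣF_y = 0: H_y = (112×9.81 + 390) − T sin 26° = 1488.7 − 1079.1 = 409.57 N.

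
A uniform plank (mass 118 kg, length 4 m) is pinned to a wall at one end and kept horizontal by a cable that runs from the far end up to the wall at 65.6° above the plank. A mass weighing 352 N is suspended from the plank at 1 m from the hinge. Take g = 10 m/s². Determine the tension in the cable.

T ≈ 744 N

Take torques about the hinge: T sin 65.6° · 4 = 118×10×2 + 352×1 = 2712 N·m.
So T = 2712 / (0.9107 × 4) = 744.5 N.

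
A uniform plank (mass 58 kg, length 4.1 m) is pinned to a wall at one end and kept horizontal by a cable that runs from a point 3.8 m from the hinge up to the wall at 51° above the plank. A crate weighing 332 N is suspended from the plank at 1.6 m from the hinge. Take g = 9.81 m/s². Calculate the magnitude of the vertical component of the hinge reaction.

|H_y| ≈ 454 N

Take torques about the hinge: T sin 51° · 3.8 = 58×9.81×2.05 + 332×1.6 = 1697.6 N·m.
So T = 1697.6 / (0.7771 × 3.8) = 574.85 N.
ΣF_y = 0: H_y = (58×9.81 + 332) − T sin 51° = 900.98 − 446.74 = 454.24 N.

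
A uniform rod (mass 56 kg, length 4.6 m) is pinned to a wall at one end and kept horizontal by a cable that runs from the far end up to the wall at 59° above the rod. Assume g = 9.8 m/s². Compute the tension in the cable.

Take torques about the hinge: T sin 59° · 4.6 = 56×9.8×2.3 = 1262.2 N·m.
So T = 1262.2 / (0.8572 × 4.6) = 320.12 N.

T ≈ 320 N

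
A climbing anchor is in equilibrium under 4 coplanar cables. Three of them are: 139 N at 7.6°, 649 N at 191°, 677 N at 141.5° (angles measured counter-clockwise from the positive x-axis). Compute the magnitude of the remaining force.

F ≈ 1080 N

Sum the known components: ΣF_x = -1029 N, ΣF_y = 316 N.
For equilibrium the remaining force must supply (−ΣF_x, −ΣF_y) = (1029, -316) N.
Magnitude = √((1029)² + (-316)²) = 1077 N; direction = atan2(-316, 1029) = 342.9°.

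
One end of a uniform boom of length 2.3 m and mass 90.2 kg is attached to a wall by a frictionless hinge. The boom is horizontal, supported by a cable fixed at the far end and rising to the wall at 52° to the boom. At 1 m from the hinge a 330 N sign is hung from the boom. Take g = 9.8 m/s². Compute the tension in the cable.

T ≈ 743 N

Take torques about the hinge: T sin 52° · 2.3 = 90.2×9.8×1.15 + 330×1 = 1346.6 N·m.
So T = 1346.6 / (0.7880 × 2.3) = 742.96 N.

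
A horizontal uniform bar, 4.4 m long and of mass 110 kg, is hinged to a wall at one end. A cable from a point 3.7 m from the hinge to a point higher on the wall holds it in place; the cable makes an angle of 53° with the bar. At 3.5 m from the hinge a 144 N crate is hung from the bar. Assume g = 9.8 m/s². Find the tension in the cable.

Take torques about the hinge: T sin 53° · 3.7 = 110×9.8×2.2 + 144×3.5 = 2875.6 N·m.
So T = 2875.6 / (0.7986 × 3.7) = 973.15 N.

T ≈ 973 N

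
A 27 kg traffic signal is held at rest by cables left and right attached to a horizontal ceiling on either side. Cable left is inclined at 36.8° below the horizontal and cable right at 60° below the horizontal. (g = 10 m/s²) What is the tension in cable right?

Weight W = 27 × 10 = 270 N acts straight down.
Horizontal: T_left cos 36.8° = T_right cos 60°  →  T_left = 0.6244 T_right.
Vertical: T_left sin 36.8° + T_right sin 60° = 270.
Substituting the horizontal relation into the vertical equation gives 1.24 T_right = 270, so T_right = 217.7 N.

T_right ≈ 218 N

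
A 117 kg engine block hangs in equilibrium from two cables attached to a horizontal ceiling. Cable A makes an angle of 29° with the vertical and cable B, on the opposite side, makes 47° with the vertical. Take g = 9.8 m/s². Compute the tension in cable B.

T_B ≈ 573 N

Angles from the horizontal: cable A is 90° − 29° = 61°, cable B is 90° − 47° = 43°.
Weight W = 117 × 9.8 = 1147 N acts straight down.
Horizontal: T_A cos 61° = T_B cos 43°  →  T_A = 1.509 T_B.
Vertical: T_A sin 61° + T_B sin 43° = 1147.
Substituting the horizontal relation into the vertical equation gives 2.001 T_B = 1147, so T_B = 572.9 N.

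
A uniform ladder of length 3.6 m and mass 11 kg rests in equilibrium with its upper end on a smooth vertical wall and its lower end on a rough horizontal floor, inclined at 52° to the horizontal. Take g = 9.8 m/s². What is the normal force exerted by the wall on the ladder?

N_wall ≈ 42.1 N

Torques about the foot: N_wall · 3.6 sin 52° = 11×9.8×1.8 cos 52° → N_wall = 42.111 N.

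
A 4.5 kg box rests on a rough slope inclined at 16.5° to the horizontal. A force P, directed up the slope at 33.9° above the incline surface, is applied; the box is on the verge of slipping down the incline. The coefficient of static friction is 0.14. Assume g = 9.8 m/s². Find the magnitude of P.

P ≈ 8.78 N

On the verge of sliding down the incline, friction equals μN and acts up the slope.
Perpendicular: N + P sin 33.9° = W cos 16.5° = 42.28 N.
Along incline: P cos 33.9° + μN = W sin 16.5° with W sin 16.5° = 12.53 N.
Solving the pair for P and N: P = 8.785 N, N = 37.38 N (and f = μN = 5.234 N).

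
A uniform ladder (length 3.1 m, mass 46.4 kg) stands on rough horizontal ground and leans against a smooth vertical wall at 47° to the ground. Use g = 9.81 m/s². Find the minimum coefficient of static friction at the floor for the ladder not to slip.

μ_min ≈ 0.466

ΣF_y = 0: N_floor = 46.4×9.81 = 455.18 N.
Torques about the foot: N_wall · 3.1 sin 47° = 46.4×9.81×1.55 cos 47° → N_wall = 212.23 N.
ΣF_x = 0: f_floor = N_wall = 212.23 N.
μ_min = f_floor / N_floor = 212.23 / 455.18 = 0.4663.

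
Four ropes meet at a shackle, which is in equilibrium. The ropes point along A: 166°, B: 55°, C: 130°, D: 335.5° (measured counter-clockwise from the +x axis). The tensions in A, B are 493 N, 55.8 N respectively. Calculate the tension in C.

Resolve: ΣF_x = 493 cos 166° + 55.8 cos 55° + T_C cos 130° + T_D cos 335.5° = 0.
        ΣF_y = 493 sin 166° + 55.8 sin 55° + T_C sin 130° + T_D sin 335.5° = 0.
The known terms sum to (-446.4, 165) N, so -0.6428 T_C + 0.9100 T_D = 446.4 and 0.7660 T_C − 0.4147 T_D = -165.
Solving simultaneously: T_C = 81.24 N, T_D = 547.9 N.

T_C ≈ 81.2 N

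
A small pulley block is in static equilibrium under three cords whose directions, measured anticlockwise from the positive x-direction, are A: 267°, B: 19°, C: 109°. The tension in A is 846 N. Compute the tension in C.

T_C ≈ 784 N

Resolve: ΣF_x = 846 cos 267° + T_B cos 19° + T_C cos 109° = 0.
        ΣF_y = 846 sin 267° + T_B sin 19° + T_C sin 109° = 0.
The known terms sum to (-44.28, -844.8) N, so 0.9455 T_B − 0.3256 T_C = 44.28 and 0.3256 T_B + 0.9455 T_C = 844.8.
Solving simultaneously: T_B = 316.9 N, T_C = 784.4 N.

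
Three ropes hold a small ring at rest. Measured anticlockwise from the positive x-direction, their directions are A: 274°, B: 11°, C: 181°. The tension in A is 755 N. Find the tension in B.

Resolve: ΣF_x = 755 cos 274° + T_B cos 11° + T_C cos 181° = 0.
        ΣF_y = 755 sin 274° + T_B sin 11° + T_C sin 181° = 0.
The known terms sum to (52.67, -753.2) N, so 0.9816 T_B − 0.9998 T_C = -52.67 and 0.1908 T_B − 0.0175 T_C = 753.2.
Solving simultaneously: T_B = 4342 N, T_C = 4315 N.

T_B ≈ 4340 N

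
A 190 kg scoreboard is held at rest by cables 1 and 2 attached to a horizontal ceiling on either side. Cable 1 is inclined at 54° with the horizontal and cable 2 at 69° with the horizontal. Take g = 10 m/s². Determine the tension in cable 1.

Weight W = 190 × 10 = 1900 N acts straight down.
Horizontal: T_1 cos 54° = T_2 cos 69°  →  T_2 = 1.64 T_1.
Vertical: T_1 sin 54° + T_2 sin 69° = 1900.
Substituting the horizontal relation into the vertical equation gives 2.34 T_1 = 1900, so T_1 = 811.9 N.

T_1 ≈ 812 N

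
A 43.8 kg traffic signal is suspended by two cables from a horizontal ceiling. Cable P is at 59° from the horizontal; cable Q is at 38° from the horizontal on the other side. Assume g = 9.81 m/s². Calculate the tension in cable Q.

Weight W = 43.8 × 9.81 = 429.7 N acts straight down.
Horizontal: T_P cos 59° = T_Q cos 38°  →  T_P = 1.53 T_Q.
Vertical: T_P sin 59° + T_Q sin 38° = 429.7.
Substituting the horizontal relation into the vertical equation gives 1.927 T_Q = 429.7, so T_Q = 223 N.

T_Q ≈ 223 N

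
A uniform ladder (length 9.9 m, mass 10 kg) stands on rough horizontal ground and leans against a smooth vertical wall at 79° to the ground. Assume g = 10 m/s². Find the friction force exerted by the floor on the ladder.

Torques about the foot: N_wall · 9.9 sin 79° = 10×10×4.95 cos 79° → N_wall = 9.719 N.
ΣF_x = 0: f_floor = N_wall = 9.719 N.

f ≈ 9.72 N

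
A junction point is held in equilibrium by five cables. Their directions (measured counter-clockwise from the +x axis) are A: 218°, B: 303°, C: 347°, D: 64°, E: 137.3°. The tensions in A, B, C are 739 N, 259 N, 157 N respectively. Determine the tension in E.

Resolve: ΣF_x = 739 cos 218° + 259 cos 303° + 157 cos 347° + T_D cos 64° + T_E cos 137.3° = 0.
        ΣF_y = 739 sin 218° + 259 sin 303° + 157 sin 347° + T_D sin 64° + T_E sin 137.3° = 0.
The known terms sum to (-288.3, -707.5) N, so 0.4384 T_D − 0.7349 T_E = 288.3 and 0.8988 T_D + 0.6782 T_E = 707.5.
Solving simultaneously: T_D = 747 N, T_E = 53.27 N.

T_E ≈ 53.3 N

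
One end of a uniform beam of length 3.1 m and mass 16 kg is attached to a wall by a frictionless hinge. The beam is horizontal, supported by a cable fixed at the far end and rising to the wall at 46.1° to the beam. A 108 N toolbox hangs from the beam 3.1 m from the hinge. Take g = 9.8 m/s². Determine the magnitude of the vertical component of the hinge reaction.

Take torques about the hinge: T sin 46.1° · 3.1 = 16×9.8×1.55 + 108×3.1 = 577.84 N·m.
So T = 577.84 / (0.7206 × 3.1) = 258.69 N.
ΣF_y = 0: H_y = (16×9.8 + 108) − T sin 46.1° = 264.8 − 186.4 = 78.4 N.

|H_y| ≈ 78.4 N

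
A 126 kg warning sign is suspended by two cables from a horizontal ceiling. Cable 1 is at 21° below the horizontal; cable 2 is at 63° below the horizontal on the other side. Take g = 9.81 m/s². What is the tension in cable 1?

T_1 ≈ 564 N

Weight W = 126 × 9.81 = 1236 N acts straight down.
Horizontal: T_1 cos 21° = T_2 cos 63°  →  T_2 = 2.056 T_1.
Vertical: T_1 sin 21° + T_2 sin 63° = 1236.
Substituting the horizontal relation into the vertical equation gives 2.191 T_1 = 1236, so T_1 = 564.3 N.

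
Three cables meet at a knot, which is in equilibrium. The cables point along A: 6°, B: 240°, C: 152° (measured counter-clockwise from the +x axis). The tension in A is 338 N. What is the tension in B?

Resolve: ΣF_x = 338 cos 6° + T_B cos 240° + T_C cos 152° = 0.
        ΣF_y = 338 sin 6° + T_B sin 240° + T_C sin 152° = 0.
The known terms sum to (336.1, 35.33) N, so -0.5000 T_B − 0.8829 T_C = -336.1 and -0.8660 T_B + 0.4695 T_C = -35.33.
Solving simultaneously: T_B = 189.1 N, T_C = 273.6 N.

T_B ≈ 189 N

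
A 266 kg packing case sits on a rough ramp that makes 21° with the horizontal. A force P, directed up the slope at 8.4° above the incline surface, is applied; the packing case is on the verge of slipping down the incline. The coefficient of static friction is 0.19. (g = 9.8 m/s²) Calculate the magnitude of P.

On the verge of sliding down the incline, friction equals μN and acts up the slope.
Perpendicular: N + P sin 8.4° = W cos 21° = 2434 N.
Along incline: P cos 8.4° + μN = W sin 21° with W sin 21° = 934.2 N.
Solving the pair for P and N: P = 490.7 N, N = 2362 N (and f = μN = 448.8 N).

P ≈ 491 N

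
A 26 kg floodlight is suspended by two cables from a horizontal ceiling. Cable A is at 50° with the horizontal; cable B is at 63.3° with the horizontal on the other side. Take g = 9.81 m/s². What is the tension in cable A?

T_A ≈ 125 N

Weight W = 26 × 9.81 = 255.1 N acts straight down.
Horizontal: T_A cos 50° = T_B cos 63.3°  →  T_B = 1.431 T_A.
Vertical: T_A sin 50° + T_B sin 63.3° = 255.1.
Substituting the horizontal relation into the vertical equation gives 2.044 T_A = 255.1, so T_A = 124.8 N.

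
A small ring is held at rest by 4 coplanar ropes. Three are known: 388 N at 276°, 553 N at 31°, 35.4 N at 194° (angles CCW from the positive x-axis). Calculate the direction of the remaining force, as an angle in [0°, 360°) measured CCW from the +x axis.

θ ≈ 167°

Sum the known components: ΣF_x = 480.2 N, ΣF_y = -109.6 N.
For equilibrium the remaining force must supply (−ΣF_x, −ΣF_y) = (-480.2, 109.6) N.
Magnitude = √((-480.2)² + (109.6)²) = 492.6 N; direction = atan2(109.6, -480.2) = 167.1°.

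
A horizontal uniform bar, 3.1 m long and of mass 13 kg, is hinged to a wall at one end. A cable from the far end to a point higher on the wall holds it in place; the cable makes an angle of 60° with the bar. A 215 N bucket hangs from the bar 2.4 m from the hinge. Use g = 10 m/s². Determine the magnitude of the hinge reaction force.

|H| ≈ 175 N

Take torques about the hinge: T sin 60° · 3.1 = 13×10×1.55 + 215×2.4 = 717.5 N·m.
So T = 717.5 / (0.8660 × 3.1) = 267.26 N.
ΣF_x = 0: H_x = T cos 60° = 133.63 N.
ΣF_y = 0: H_y = (13×10 + 215) − T sin 60° = 345 − 231.45 = 113.55 N.
|H| = √(H_x² + H_y²) = √((133.63)² + (113.55)²) = 175.36 N.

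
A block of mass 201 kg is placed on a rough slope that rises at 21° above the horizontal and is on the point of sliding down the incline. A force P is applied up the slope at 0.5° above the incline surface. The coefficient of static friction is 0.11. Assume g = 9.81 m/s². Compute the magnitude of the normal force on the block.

N ≈ 1840 N

On the verge of sliding down the incline, friction equals μN and acts up the slope.
Perpendicular: N + P sin 0.5° = W cos 21° = 1841 N.
Along incline: P cos 0.5° + μN = W sin 21° with W sin 21° = 706.6 N.
Solving the pair for P and N: P = 504.6 N, N = 1836 N (and f = μN = 202 N).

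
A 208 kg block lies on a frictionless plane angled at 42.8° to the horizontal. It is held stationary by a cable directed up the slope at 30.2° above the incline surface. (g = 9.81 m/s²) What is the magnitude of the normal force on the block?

N ≈ 690 N

Take axes along and perpendicular to the incline. Weight components: W sin 42.8° = 1386 N down-slope, W cos 42.8° = 1497 N into the surface.
Along incline: T cos 30.2° = W sin 42.8° → T = 1604 N.
Perpendicular: N = W cos 42.8° − T sin 30.2° = 690.3 N.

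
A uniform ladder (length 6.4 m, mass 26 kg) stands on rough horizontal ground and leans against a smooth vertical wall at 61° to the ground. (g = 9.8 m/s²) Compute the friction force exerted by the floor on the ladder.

f ≈ 70.6 N

Torques about the foot: N_wall · 6.4 sin 61° = 26×9.8×3.2 cos 61° → N_wall = 70.619 N.
ΣF_x = 0: f_floor = N_wall = 70.619 N.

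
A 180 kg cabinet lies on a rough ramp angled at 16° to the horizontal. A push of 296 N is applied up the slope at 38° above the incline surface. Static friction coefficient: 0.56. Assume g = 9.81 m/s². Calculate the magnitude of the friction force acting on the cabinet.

f ≈ 253 N

Axes along / perpendicular to the incline. W sin 16° = 486.7 N down-slope; W cos 16° = 1697 N into the surface.
Perpendicular: N = W cos 16° − P sin 38° = 1697 − 182.2 = 1515 N.
Along incline: P cos 38° + f = W sin 16° (friction acts up-slope) → f = 486.7 − 233.3 = 253.5 N.
|f| = 253.5 N ≤ μN = 848.5 N, so the cabinet is indeed static.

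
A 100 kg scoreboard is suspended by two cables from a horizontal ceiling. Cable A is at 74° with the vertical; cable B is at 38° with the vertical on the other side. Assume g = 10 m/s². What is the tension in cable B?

Angles from the horizontal: cable A is 90° − 74° = 16°, cable B is 90° − 38° = 52°.
Weight W = 100 × 10 = 1000 N acts straight down.
Horizontal: T_A cos 16° = T_B cos 52°  →  T_A = 0.6405 T_B.
Vertical: T_A sin 16° + T_B sin 52° = 1000.
Substituting the horizontal relation into the vertical equation gives 0.9645 T_B = 1000, so T_B = 1037 N.

T_B ≈ 1040 N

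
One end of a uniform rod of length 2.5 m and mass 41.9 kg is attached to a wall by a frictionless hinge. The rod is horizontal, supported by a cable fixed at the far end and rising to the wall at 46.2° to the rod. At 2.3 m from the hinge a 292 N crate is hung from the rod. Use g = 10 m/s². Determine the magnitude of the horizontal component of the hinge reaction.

H_x ≈ 459 N

Take torques about the hinge: T sin 46.2° · 2.5 = 41.9×10×1.25 + 292×2.3 = 1195.3 N·m.
So T = 1195.3 / (0.7218 × 2.5) = 662.46 N.
ΣF_x = 0: H_x = T cos 46.2° = 458.52 N.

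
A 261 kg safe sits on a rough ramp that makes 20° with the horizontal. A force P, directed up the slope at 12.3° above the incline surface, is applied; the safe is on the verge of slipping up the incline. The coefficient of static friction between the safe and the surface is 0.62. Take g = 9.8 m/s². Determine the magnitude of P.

On the verge of sliding up the incline, friction equals μN and acts down the slope.
Perpendicular: N + P sin 12.3° = W cos 20° = 2404 N.
Along incline: P cos 12.3° = W sin 20° + μN  with W sin 20° = 874.8 N.
Solving the pair for P and N: P = 2132 N, N = 1949 N (and f = μN = 1209 N).

P ≈ 2130 N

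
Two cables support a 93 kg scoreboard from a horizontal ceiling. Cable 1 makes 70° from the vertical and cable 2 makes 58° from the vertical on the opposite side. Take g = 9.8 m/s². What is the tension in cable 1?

T_1 ≈ 981 N

Angles from the horizontal: cable 1 is 90° − 70° = 20°, cable 2 is 90° − 58° = 32°.
Weight W = 93 × 9.8 = 911.4 N acts straight down.
Horizontal: T_1 cos 20° = T_2 cos 32°  →  T_2 = 1.108 T_1.
Vertical: T_1 sin 20° + T_2 sin 32° = 911.4.
Substituting the horizontal relation into the vertical equation gives 0.9292 T_1 = 911.4, so T_1 = 980.8 N.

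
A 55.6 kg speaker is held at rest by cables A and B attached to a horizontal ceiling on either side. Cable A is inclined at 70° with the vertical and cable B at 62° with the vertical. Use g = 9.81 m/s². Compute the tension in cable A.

Angles from the horizontal: cable A is 90° − 70° = 20°, cable B is 90° − 62° = 28°.
Weight W = 55.6 × 9.81 = 545.4 N acts straight down.
Horizontal: T_A cos 20° = T_B cos 28°  →  T_B = 1.064 T_A.
Vertical: T_A sin 20° + T_B sin 28° = 545.4.
Substituting the horizontal relation into the vertical equation gives 0.8417 T_A = 545.4, so T_A = 648 N.

T_A ≈ 648 N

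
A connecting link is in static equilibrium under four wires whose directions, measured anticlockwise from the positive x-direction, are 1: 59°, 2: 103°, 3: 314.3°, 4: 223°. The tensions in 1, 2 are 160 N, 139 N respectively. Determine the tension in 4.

T_4 ≈ 227 N

Resolve: ΣF_x = 160 cos 59° + 139 cos 103° + T_3 cos 314.3° + T_4 cos 223° = 0.
        ΣF_y = 160 sin 59° + 139 sin 103° + T_3 sin 314.3° + T_4 sin 223° = 0.
The known terms sum to (51.14, 272.6) N, so 0.6984 T_3 − 0.7314 T_4 = -51.14 and -0.7157 T_3 − 0.6820 T_4 = -272.6.
Solving simultaneously: T_3 = 164.5 N, T_4 = 227 N.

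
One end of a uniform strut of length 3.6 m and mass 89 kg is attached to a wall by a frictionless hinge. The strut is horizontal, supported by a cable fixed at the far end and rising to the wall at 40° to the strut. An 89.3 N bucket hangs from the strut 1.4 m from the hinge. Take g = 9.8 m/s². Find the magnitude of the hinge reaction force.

Take torques about the hinge: T sin 40° · 3.6 = 89×9.8×1.8 + 89.3×1.4 = 1695 N·m.
So T = 1695 / (0.6428 × 3.6) = 732.48 N.
ΣF_x = 0: H_x = T cos 40° = 561.11 N.
ΣF_y = 0: H_y = (89×9.8 + 89.3) − T sin 40° = 961.5 − 470.83 = 490.67 N.
|H| = √(H_x² + H_y²) = √((561.11)² + (490.67)²) = 745.39 N.

|H| ≈ 745 N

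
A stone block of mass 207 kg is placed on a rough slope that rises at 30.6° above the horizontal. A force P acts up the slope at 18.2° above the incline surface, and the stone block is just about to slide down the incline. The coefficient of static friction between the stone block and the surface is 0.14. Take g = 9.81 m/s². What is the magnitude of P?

On the verge of sliding down the incline, friction equals μN and acts up the slope.
Perpendicular: N + P sin 18.2° = W cos 30.6° = 1748 N.
Along incline: P cos 18.2° + μN = W sin 30.6° with W sin 30.6° = 1034 N.
Solving the pair for P and N: P = 870.6 N, N = 1476 N (and f = μN = 206.6 N).

P ≈ 871 N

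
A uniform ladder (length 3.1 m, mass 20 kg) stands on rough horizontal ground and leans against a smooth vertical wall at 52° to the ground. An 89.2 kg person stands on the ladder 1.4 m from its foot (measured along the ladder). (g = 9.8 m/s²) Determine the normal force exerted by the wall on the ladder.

N_wall ≈ 385 N

Torques about the foot: N_wall · 3.1 sin 52° = 20×9.8×1.55 cos 52° + 89.2×9.8×1.4 cos 52° → N_wall = 385 N.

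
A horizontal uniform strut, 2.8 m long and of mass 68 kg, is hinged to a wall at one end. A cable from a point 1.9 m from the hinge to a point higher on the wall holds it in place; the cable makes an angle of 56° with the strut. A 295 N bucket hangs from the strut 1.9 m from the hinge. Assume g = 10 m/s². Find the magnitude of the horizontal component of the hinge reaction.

Take torques about the hinge: T sin 56° · 1.9 = 68×10×1.4 + 295×1.9 = 1512.5 N·m.
So T = 1512.5 / (0.8290 × 1.9) = 960.21 N.
ΣF_x = 0: H_x = T cos 56° = 536.94 N.

H_x ≈ 537 N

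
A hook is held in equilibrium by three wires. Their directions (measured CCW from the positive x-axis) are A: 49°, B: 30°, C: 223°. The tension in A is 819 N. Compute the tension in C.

T_C ≈ 1190 N

Resolve: ΣF_x = 819 cos 49° + T_B cos 30° + T_C cos 223° = 0.
        ΣF_y = 819 sin 49° + T_B sin 30° + T_C sin 223° = 0.
The known terms sum to (537.3, 618.1) N, so 0.8660 T_B − 0.7314 T_C = -537.3 and 0.5000 T_B − 0.6820 T_C = -618.1.
Solving simultaneously: T_B = 380.6 N, T_C = 1185 N.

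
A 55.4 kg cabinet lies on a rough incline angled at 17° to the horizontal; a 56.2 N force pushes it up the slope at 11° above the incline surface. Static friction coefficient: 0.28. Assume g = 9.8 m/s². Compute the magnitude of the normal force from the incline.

Axes along / perpendicular to the incline. W sin 17° = 158.7 N down-slope; W cos 17° = 519.2 N into the surface.
Perpendicular: N = W cos 17° − P sin 11° = 519.2 − 10.72 = 508.5 N.
Along incline: P cos 11° + f = W sin 17° (friction acts up-slope) → f = 158.7 − 55.17 = 103.6 N.
|f| = 103.6 N ≤ μN = 142.4 N, so the cabinet is indeed static.

N ≈ 508 N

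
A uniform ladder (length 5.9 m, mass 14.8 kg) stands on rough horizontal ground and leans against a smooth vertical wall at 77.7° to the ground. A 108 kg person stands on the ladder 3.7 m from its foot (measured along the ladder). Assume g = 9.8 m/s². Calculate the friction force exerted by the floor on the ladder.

f ≈ 161 N

Torques about the foot: N_wall · 5.9 sin 77.7° = 14.8×9.8×2.95 cos 77.7° + 108×9.8×3.7 cos 77.7° → N_wall = 160.53 N.
ΣF_x = 0: f_floor = N_wall = 160.53 N.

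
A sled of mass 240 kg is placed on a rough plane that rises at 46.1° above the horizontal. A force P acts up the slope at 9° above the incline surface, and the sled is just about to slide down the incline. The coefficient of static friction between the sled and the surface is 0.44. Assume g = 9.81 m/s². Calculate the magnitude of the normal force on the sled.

On the verge of sliding down the incline, friction equals μN and acts up the slope.
Perpendicular: N + P sin 9° = W cos 46.1° = 1633 N.
Along incline: P cos 9° + μN = W sin 46.1° with W sin 46.1° = 1696 N.
Solving the pair for P and N: P = 1065 N, N = 1466 N (and f = μN = 645 N).

N ≈ 1470 N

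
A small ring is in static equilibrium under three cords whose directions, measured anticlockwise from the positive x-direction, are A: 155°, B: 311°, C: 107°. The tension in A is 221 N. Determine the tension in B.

T_B ≈ 404 N

Resolve: ΣF_x = 221 cos 155° + T_B cos 311° + T_C cos 107° = 0.
        ΣF_y = 221 sin 155° + T_B sin 311° + T_C sin 107° = 0.
The known terms sum to (-200.3, 93.4) N, so 0.6561 T_B − 0.2924 T_C = 200.3 and -0.7547 T_B + 0.9563 T_C = -93.4.
Solving simultaneously: T_B = 403.8 N, T_C = 221 N.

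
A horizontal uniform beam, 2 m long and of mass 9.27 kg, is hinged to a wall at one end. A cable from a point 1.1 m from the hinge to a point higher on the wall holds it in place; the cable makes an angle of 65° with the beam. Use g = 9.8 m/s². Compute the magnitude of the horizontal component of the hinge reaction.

Take torques about the hinge: T sin 65° · 1.1 = 9.27×9.8×1 = 90.846 N·m.
So T = 90.846 / (0.9063 × 1.1) = 91.125 N.
ΣF_x = 0: H_x = T cos 65° = 38.511 N.

H_x ≈ 38.5 N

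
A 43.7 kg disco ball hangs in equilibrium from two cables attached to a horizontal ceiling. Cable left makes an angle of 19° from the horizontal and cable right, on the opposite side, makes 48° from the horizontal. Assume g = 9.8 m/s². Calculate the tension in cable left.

T_left ≈ 311 N

Weight W = 43.7 × 9.8 = 428.3 N acts straight down.
Horizontal: T_left cos 19° = T_right cos 48°  →  T_right = 1.413 T_left.
Vertical: T_left sin 19° + T_right sin 48° = 428.3.
Substituting the horizontal relation into the vertical equation gives 1.376 T_left = 428.3, so T_left = 311.3 N.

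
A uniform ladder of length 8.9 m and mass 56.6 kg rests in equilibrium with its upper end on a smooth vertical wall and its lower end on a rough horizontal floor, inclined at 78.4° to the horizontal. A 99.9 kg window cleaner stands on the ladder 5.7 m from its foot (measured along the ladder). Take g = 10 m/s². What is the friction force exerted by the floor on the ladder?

Torques about the foot: N_wall · 8.9 sin 78.4° = 56.6×10×4.45 cos 78.4° + 99.9×10×5.7 cos 78.4° → N_wall = 189.43 N.
ΣF_x = 0: f_floor = N_wall = 189.43 N.

f ≈ 189 N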